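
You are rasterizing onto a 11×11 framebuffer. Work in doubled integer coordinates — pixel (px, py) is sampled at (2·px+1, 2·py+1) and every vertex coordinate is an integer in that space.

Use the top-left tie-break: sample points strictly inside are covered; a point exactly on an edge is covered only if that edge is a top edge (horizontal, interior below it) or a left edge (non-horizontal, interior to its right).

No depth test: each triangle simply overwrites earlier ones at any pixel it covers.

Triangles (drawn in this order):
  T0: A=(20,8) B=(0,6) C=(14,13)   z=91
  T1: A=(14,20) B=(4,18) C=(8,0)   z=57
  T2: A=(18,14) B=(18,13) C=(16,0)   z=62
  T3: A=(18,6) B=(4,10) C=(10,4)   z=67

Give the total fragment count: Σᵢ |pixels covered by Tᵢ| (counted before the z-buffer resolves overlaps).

T0:
  2·area = 112  (B↔C swapped to make it positive)
  edge (20, 8)→(14, 13): d=(-6,5) right/bottom  bias=-1
  edge (14, 13)→(0, 6): d=(-14,-7) top-left  bias=+0
  edge (0, 6)→(20, 8): d=(20,2) right/bottom  bias=-1
    (1,3)@(3, 7): e=[91,7,14] → X
    (2,3)@(5, 7): e=[81,21,10] → X
    (3,3)@(7, 7): e=[71,35,6] → X
    (4,3)@(9, 7): e=[61,49,2] → X
    (5,3)@(11, 7): e=[51,63,-2] → .
    (1,4)@(3, 9): e=[79,-21,54] → .
    (2,4)@(5, 9): e=[69,-7,50] → .
    (3,4)@(7, 9): e=[59,7,46] → X
    (5,4)@(11, 9): e=[39,35,38] → X
    (6,4)@(13, 9): e=[29,49,34] → X
    (7,4)@(15, 9): e=[19,63,30] → X
    (8,4)@(17, 9): e=[9,77,26] → X
  covered (13 px):
    . . . . . . . . . . .
    . . . . . . . . . . .
    . . . . . . . . . . .
    . X X X X . . . . . .
    . . . X X X X X X . .
    . . . . . X X X . . .
    . . . . . . . . . . .
    . . . . . . . . . . .
    . . . . . . . . . . .
    . . . . . . . . . . .
    . . . . . . . . . . .
T1:
  2·area = 188
  edge (14, 20)→(4, 18): d=(-10,-2) top-left  bias=+0
  edge (4, 18)→(8, 0): d=(4,-18) top-left  bias=+0
  edge (8, 0)→(14, 20): d=(6,20) right/bottom  bias=-1
    (3,2)@(7, 5): e=[136,2,50] → X
    (4,2)@(9, 5): e=[140,38,10] → X
    (5,2)@(11, 5): e=[144,74,-30] → .
    (3,3)@(7, 7): e=[116,10,62] → X
    (5,3)@(11, 7): e=[124,82,-18] → .
    (3,4)@(7, 9): e=[96,18,74] → X
    (5,4)@(11, 9): e=[104,90,-6] → .
    (3,5)@(7, 11): e=[76,26,86] → X
    (5,5)@(11, 11): e=[84,98,6] → X
    (6,5)@(13, 11): e=[88,134,-34] → .
    (3,6)@(7, 13): e=[56,34,98] → X
    (6,6)@(13, 13): e=[68,142,-22] → .
    (4,9)@(9, 19): e=[0,94,94] → X  [on edge]
    (9,10)@(19, 21): e=[0,282,-94] → .  [on edge]
  covered (24 px):
    . . . . . . . . . . .
    . . . . . . . . . . .
    . . . X X . . . . . .
    . . . X X . . . . . .
    . . . X X . . . . . .
    . . . X X X . . . . .
    . . . X X X . . . . .
    . . X X X X . . . . .
    . . X X X X X . . . .
    . . . . X X X . . . .
    . . . . . . . . . . .
T2:
  2·area = 2  (B↔C swapped to make it positive)
  edge (18, 14)→(16, 0): d=(-2,-14) top-left  bias=+0
  edge (16, 0)→(18, 13): d=(2,13) right/bottom  bias=-1
  edge (18, 13)→(18, 14): d=(0,1) right/bottom  bias=-1
    (8,3)@(17, 7): e=[0,1,1] → X  [on edge]
    (9,3)@(19, 7): e=[28,-25,-1] → .
    (8,4)@(17, 9): e=[-4,5,1] → .
    (9,10)@(19, 21): e=[0,3,-1] → .  [on edge]
  covered (1 px):
    . . . . . . . . . . .
    . . . . . . . . . . .
    . . . . . . . . . . .
    . . . . . . . . X . .
    . . . . . . . . . . .
    . . . . . . . . . . .
    . . . . . . . . . . .
    . . . . . . . . . . .
    . . . . . . . . . . .
    . . . . . . . . . . .
    . . . . . . . . . . .
T3:
  2·area = 60
  edge (18, 6)→(4, 10): d=(-14,4) right/bottom  bias=-1
  edge (4, 10)→(10, 4): d=(6,-6) top-left  bias=+0
  edge (10, 4)→(18, 6): d=(8,2) right/bottom  bias=-1
    (6,0)@(13, 1): e=[90,0,-30] → .  [on edge]
    (5,1)@(11, 3): e=[70,0,-10] → .  [on edge]
    (4,2)@(9, 5): e=[50,0,10] → X  [on edge]
    (5,2)@(11, 5): e=[42,12,6] → X
    (6,2)@(13, 5): e=[34,24,2] → X
    (7,2)@(15, 5): e=[26,36,-2] → .
    (3,3)@(7, 7): e=[30,0,30] → X  [on edge]
    (7,3)@(15, 7): e=[-2,48,14] → .
    (2,4)@(5, 9): e=[10,0,50] → X  [on edge]
    (4,4)@(9, 9): e=[-6,24,42] → .
    (5,4)@(11, 9): e=[-14,36,38] → .
    (6,4)@(13, 9): e=[-22,48,34] → .
    (1,5)@(3, 11): e=[-10,0,70] → .  [on edge]
    (0,6)@(1, 13): e=[-30,0,90] → .  [on edge]
  covered (9 px):
    . . . . . . . . . . .
    . . . . . . . . . . .
    . . . . X X X . . . .
    . . . X X X X . . . .
    . . X X . . . . . . .
    . . . . . . . . . . .
    . . . . . . . . . . .
    . . . . . . . . . . .
    . . . . . . . . . . .
    . . . . . . . . . . .
    . . . . . . . . . . .

Final: 47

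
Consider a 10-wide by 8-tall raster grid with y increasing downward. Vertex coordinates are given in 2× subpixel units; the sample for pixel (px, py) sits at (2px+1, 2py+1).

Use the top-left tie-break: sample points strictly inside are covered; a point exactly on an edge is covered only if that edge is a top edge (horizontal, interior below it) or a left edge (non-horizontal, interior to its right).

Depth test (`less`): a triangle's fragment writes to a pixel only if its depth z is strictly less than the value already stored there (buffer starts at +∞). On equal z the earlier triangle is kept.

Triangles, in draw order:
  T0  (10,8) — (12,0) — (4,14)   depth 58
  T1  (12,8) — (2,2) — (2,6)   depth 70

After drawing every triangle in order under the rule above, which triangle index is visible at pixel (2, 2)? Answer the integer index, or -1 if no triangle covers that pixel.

T0:
  2·area = 36  (B↔C swapped to make it positive)
  edge (10, 8)→(4, 14): d=(-6,6) right/bottom  bias=-1
  edge (4, 14)→(12, 0): d=(8,-14) top-left  bias=+0
  edge (12, 0)→(10, 8): d=(-2,8) right/bottom  bias=-1
    (8,0)@(17, 1): e=[0,78,-42] → .  [on edge]
    (5,1)@(11, 3): e=[24,10,2] → X
    (6,1)@(13, 3): e=[12,38,-14] → .
    (7,1)@(15, 3): e=[0,66,-30] → .  [on edge]
    (5,2)@(11, 5): e=[12,26,-2] → .
    (6,2)@(13, 5): e=[0,54,-18] → .  [on edge]
    (4,3)@(9, 7): e=[12,14,10] → X
    (5,3)@(11, 7): e=[0,42,-6] → .  [on edge]
    (3,4)@(7, 9): e=[12,2,22] → X
    (4,4)@(9, 9): e=[0,30,6] → .  [on edge]
    (3,5)@(7, 11): e=[0,18,18] → .  [on edge]
    (2,6)@(5, 13): e=[0,6,30] → .  [on edge]
    (1,7)@(3, 15): e=[0,-6,42] → .  [on edge]
  covered (3 px):
    . . . . . . . . . .
    . . . . . X . . . .
    . . . . . . . . . .
    . . . . X . . . . .
    . . . X . . . . . .
    . . . . . . . . . .
    . . . . . . . . . .
    . . . . . . . . . .
T1:
  2·area = 40  (B↔C swapped to make it positive)
  edge (12, 8)→(2, 6): d=(-10,-2) top-left  bias=+0
  edge (2, 6)→(2, 2): d=(0,-4) top-left  bias=+0
  edge (2, 2)→(12, 8): d=(10,6) right/bottom  bias=-1
    (1,1)@(3, 3): e=[32,4,4] → X
    (2,1)@(5, 3): e=[36,12,-8] → .
    (1,2)@(3, 5): e=[12,4,24] → X
    (2,2)@(5, 5): e=[16,12,12] → X
    (3,2)@(7, 5): e=[20,20,0] → .  [on edge]
    (1,3)@(3, 7): e=[-8,4,44] → .
    (2,3)@(5, 7): e=[-4,12,32] → .
    (3,3)@(7, 7): e=[0,20,20] → X  [on edge]
    (4,3)@(9, 7): e=[4,28,8] → X
    (5,3)@(11, 7): e=[8,36,-4] → .
    (3,4)@(7, 9): e=[-20,20,40] → .
    (4,4)@(9, 9): e=[-16,28,28] → .
    (8,4)@(17, 9): e=[0,60,-20] → .  [on edge]
    (8,5)@(17, 11): e=[-20,60,0] → .  [on edge]
  covered (5 px):
    . . . . . . . . . .
    . X . . . . . . . .
    . X X . . . . . . .
    . . . X X . . . . .
    . . . . . . . . . .
    . . . . . . . . . .
    . . . . . . . . . .
    . . . . . . . . . .

Z-buffer (winner per pixel, '.' = empty):
  . . . . . . . . . .
  . 1 . . . 0 . . . .
  . 1 1 . . . . . . .
  . . . 1 0 . . . . .
  . . . 0 . . . . . .
  . . . . . . . . . .
  . . . . . . . . . .
  . . . . . . . . . .

Result: 1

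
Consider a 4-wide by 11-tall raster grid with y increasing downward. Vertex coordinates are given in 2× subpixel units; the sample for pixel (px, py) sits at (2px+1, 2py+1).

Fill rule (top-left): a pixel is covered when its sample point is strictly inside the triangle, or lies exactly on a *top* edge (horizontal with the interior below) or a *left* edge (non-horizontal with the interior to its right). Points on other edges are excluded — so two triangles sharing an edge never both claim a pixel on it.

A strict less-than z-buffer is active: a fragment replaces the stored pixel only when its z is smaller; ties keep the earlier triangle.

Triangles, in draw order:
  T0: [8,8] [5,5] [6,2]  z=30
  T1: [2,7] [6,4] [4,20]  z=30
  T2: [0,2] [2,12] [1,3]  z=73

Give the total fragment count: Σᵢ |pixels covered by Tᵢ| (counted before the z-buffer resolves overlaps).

T0:
  2·area = 12
  edge (8, 8)→(5, 5): d=(-3,-3) top-left  bias=+0
  edge (5, 5)→(6, 2): d=(1,-3) top-left  bias=+0
  edge (6, 2)→(8, 8): d=(2,6) right/bottom  bias=-1
    (0,0)@(1, 1): e=[0,-16,28] → .  [on edge]
    (1,1)@(3, 3): e=[0,-8,20] → .  [on edge]
    (2,2)@(5, 5): e=[0,0,12] → X  [on edge]
    (3,2)@(7, 5): e=[6,6,0] → .  [on edge]
    (2,3)@(5, 7): e=[-6,2,16] → .
    (3,3)@(7, 7): e=[0,8,4] → X  [on edge]
    (3,4)@(7, 9): e=[-6,10,8] → .
    (1,5)@(3, 11): e=[-24,0,36] → .  [on edge]
    (0,8)@(1, 17): e=[-48,0,60] → .  [on edge]
  covered (2 px):
    . . . .
    . . . .
    . . X .
    . . . X
    . . . .
    . . . .
    . . . .
    . . . .
    . . . .
    . . . .
    . . . .
T1:
  2·area = 58
  edge (2, 7)→(6, 4): d=(4,-3) top-left  bias=+0
  edge (6, 4)→(4, 20): d=(-2,16) right/bottom  bias=-1
  edge (4, 20)→(2, 7): d=(-2,-13) top-left  bias=+0
    (2,2)@(5, 5): e=[1,14,43] → X
    (3,2)@(7, 5): e=[7,-18,69] → .
    (1,3)@(3, 7): e=[3,42,13] → X
    (3,3)@(7, 7): e=[15,-22,65] → .
    (1,4)@(3, 9): e=[11,38,9] → X
    (3,4)@(7, 9): e=[23,-26,61] → .
    (1,5)@(3, 11): e=[19,34,5] → X
    (3,5)@(7, 11): e=[31,-30,57] → .
    (1,6)@(3, 13): e=[27,30,1] → X
    (2,6)@(5, 13): e=[33,-2,27] → .
    (1,7)@(3, 15): e=[35,26,-3] → .
  covered (8 px):
    . . . .
    . . . .
    . . X .
    . X X .
    . X X .
    . X X .
    . X . .
    . . . .
    . . . .
    . . . .
    . . . .
T2:
  2·area = 8  (B↔C swapped to make it positive)
  edge (0, 2)→(1, 3): d=(1,1) right/bottom  bias=-1
  edge (1, 3)→(2, 12): d=(1,9) right/bottom  bias=-1
  edge (2, 12)→(0, 2): d=(-2,-10) top-left  bias=+0
    (0,1)@(1, 3): e=[0,0,8] → .  [on edge]
    (0,2)@(1, 5): e=[2,2,4] → X
    (1,2)@(3, 5): e=[0,-16,24] → .  [on edge]
    (0,3)@(1, 7): e=[4,4,0] → X  [on edge]
    (1,3)@(3, 7): e=[2,-14,20] → .
    (2,3)@(5, 7): e=[0,-32,40] → .  [on edge]
    (0,4)@(1, 9): e=[6,6,-4] → .
    (3,4)@(7, 9): e=[0,-48,56] → .  [on edge]
    (1,8)@(3, 17): e=[12,-4,0] → .  [on edge]
    (1,10)@(3, 21): e=[16,0,-8] → .  [on edge]
  covered (2 px):
    . . . .
    . . . .
    X . . .
    X . . .
    . . . .
    . . . .
    . . . .
    . . . .
    . . . .
    . . . .
    . . . .

Answer: 12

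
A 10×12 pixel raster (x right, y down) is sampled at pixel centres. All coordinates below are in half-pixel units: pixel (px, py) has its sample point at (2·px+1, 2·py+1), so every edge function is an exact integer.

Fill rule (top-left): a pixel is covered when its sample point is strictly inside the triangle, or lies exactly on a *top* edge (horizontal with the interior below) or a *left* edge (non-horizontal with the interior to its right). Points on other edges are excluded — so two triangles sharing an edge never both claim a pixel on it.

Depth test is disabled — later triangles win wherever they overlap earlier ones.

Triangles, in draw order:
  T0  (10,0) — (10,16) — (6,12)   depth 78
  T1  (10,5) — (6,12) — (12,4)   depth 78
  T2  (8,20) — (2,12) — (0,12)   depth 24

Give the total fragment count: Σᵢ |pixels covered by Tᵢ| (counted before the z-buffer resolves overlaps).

T0:
  2·area = 64
  edge (10, 0)→(10, 16): d=(0,16) right/bottom  bias=-1
  edge (10, 16)→(6, 12): d=(-4,-4) top-left  bias=+0
  edge (6, 12)→(10, 0): d=(4,-12) top-left  bias=+0
    (4,1)@(9, 3): e=[16,48,0] → X  [on edge]
    (5,1)@(11, 3): e=[-16,56,24] → .
    (4,2)@(9, 5): e=[16,40,8] → X
    (5,2)@(11, 5): e=[-16,48,32] → .
    (0,3)@(1, 7): e=[144,0,-80] → .  [on edge]
    (4,3)@(9, 7): e=[16,32,16] → X
    (5,3)@(11, 7): e=[-16,40,40] → .
    (1,4)@(3, 9): e=[112,0,-48] → .  [on edge]
    (3,4)@(7, 9): e=[48,16,0] → X  [on edge]
    (5,4)@(11, 9): e=[-16,32,48] → .
    (2,5)@(5, 11): e=[80,0,-16] → .  [on edge]
    (3,5)@(7, 11): e=[48,8,8] → X
    (3,6)@(7, 13): e=[48,0,16] → X  [on edge]
    (2,7)@(5, 15): e=[80,-16,0] → .  [on edge]
    (4,7)@(9, 15): e=[16,0,48] → X  [on edge]
    (5,8)@(11, 17): e=[-16,0,80] → .  [on edge]
    (6,9)@(13, 19): e=[-48,0,112] → .  [on edge]
    (1,10)@(3, 21): e=[112,-48,0] → .  [on edge]
    (7,10)@(15, 21): e=[-80,0,144] → .  [on edge]
    (8,11)@(17, 23): e=[-112,0,176] → .  [on edge]
  covered (10 px):
    . . . . . . . . . .
    . . . . X . . . . .
    . . . . X . . . . .
    . . . . X . . . . .
    . . . X X . . . . .
    . . . X X . . . . .
    . . . X X . . . . .
    . . . . X . . . . .
    . . . . . . . . . .
    . . . . . . . . . .
    . . . . . . . . . .
    . . . . . . . . . .
T1:
  2·area = 10  (B↔C swapped to make it positive)
  edge (10, 5)→(12, 4): d=(2,-1) top-left  bias=+0
  edge (12, 4)→(6, 12): d=(-6,8) right/bottom  bias=-1
  edge (6, 12)→(10, 5): d=(4,-7) top-left  bias=+0
    (5,2)@(11, 5): e=[1,2,7] → X
    (6,2)@(13, 5): e=[3,-14,21] → .
    (4,3)@(9, 7): e=[3,6,1] → X
    (5,3)@(11, 7): e=[5,-10,15] → .
    (4,4)@(9, 9): e=[7,-6,9] → .
  covered (2 px):
    . . . . . . . . . .
    . . . . . . . . . .
    . . . . . X . . . .
    . . . . X . . . . .
    . . . . . . . . . .
    . . . . . . . . . .
    . . . . . . . . . .
    . . . . . . . . . .
    . . . . . . . . . .
    . . . . . . . . . .
    . . . . . . . . . .
    . . . . . . . . . .
T2:
  2·area = 16  (B↔C swapped to make it positive)
  edge (8, 20)→(0, 12): d=(-8,-8) top-left  bias=+0
  edge (0, 12)→(2, 12): d=(2,0) top-left  bias=+0
  edge (2, 12)→(8, 20): d=(6,8) right/bottom  bias=-1
    (0,6)@(1, 13): e=[0,2,14] → X  [on edge]
    (1,6)@(3, 13): e=[16,2,-2] → .
    (0,7)@(1, 15): e=[-16,6,26] → .
    (1,7)@(3, 15): e=[0,6,10] → X  [on edge]
    (2,7)@(5, 15): e=[16,6,-6] → .
    (1,8)@(3, 17): e=[-16,10,22] → .
    (2,8)@(5, 17): e=[0,10,6] → X  [on edge]
    (3,8)@(7, 17): e=[16,10,-10] → .
    (2,9)@(5, 19): e=[-16,14,18] → .
    (3,9)@(7, 19): e=[0,14,2] → X  [on edge]
    (4,9)@(9, 19): e=[16,14,-14] → .
    (3,10)@(7, 21): e=[-16,18,14] → .
    (4,10)@(9, 21): e=[0,18,-2] → .  [on edge]
    (5,11)@(11, 23): e=[0,22,-6] → .  [on edge]
  covered (4 px):
    . . . . . . . . . .
    . . . . . . . . . .
    . . . . . . . . . .
    . . . . . . . . . .
    . . . . . . . . . .
    . . . . . . . . . .
    X . . . . . . . . .
    . X . . . . . . . .
    . . X . . . . . . .
    . . . X . . . . . .
    . . . . . . . . . .
    . . . . . . . . . .

Result: 16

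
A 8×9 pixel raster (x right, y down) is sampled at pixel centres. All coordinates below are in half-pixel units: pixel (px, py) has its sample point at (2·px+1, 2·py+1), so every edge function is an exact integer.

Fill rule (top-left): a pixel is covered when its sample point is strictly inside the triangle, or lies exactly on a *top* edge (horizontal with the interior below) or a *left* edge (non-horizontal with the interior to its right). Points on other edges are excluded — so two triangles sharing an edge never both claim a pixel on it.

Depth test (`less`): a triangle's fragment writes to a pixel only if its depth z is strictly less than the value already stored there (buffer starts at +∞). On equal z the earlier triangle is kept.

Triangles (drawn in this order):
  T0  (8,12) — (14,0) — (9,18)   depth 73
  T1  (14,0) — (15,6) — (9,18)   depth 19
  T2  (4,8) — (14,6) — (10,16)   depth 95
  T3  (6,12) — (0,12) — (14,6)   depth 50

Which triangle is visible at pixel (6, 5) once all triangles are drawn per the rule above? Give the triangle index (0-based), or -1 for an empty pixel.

T0:
  2·area = 48
  edge (8, 12)→(14, 0): d=(6,-12) top-left  bias=+0
  edge (14, 0)→(9, 18): d=(-5,18) right/bottom  bias=-1
  edge (9, 18)→(8, 12): d=(-1,-6) top-left  bias=+0
    (6,1)@(13, 3): e=[6,3,39] → █
    (7,1)@(15, 3): e=[30,-33,51] → ·
    (6,2)@(13, 5): e=[18,-7,37] → ·
    (5,3)@(11, 7): e=[6,19,23] → █
    (6,3)@(13, 7): e=[30,-17,35] → ·
    (5,4)@(11, 9): e=[18,9,21] → █
    (6,4)@(13, 9): e=[42,-27,33] → ·
    (4,5)@(9, 11): e=[6,35,7] → █
    (5,5)@(11, 11): e=[30,-1,19] → ·
    (4,6)@(9, 13): e=[18,25,5] → █
    (5,6)@(11, 13): e=[42,-11,17] → ·
    (4,7)@(9, 15): e=[30,15,3] → █
  covered (7 px):
    · · · · · · · ·
    · · · · · · █ ·
    · · · · · · · ·
    · · · · · █ · ·
    · · · · · █ · ·
    · · · · █ · · ·
    · · · · █ · · ·
    · · · · █ · · ·
    · · · · █ · · ·
T1:
  2·area = 48
  edge (14, 0)→(15, 6): d=(1,6) right/bottom  bias=-1
  edge (15, 6)→(9, 18): d=(-6,12) right/bottom  bias=-1
  edge (9, 18)→(14, 0): d=(5,-18) top-left  bias=+0
    (6,2)@(13, 5): e=[11,30,7] → █
    (7,2)@(15, 5): e=[-1,6,43] → ·
    (6,3)@(13, 7): e=[13,18,17] → █
    (7,3)@(15, 7): e=[1,-6,53] → ·
    (6,4)@(13, 9): e=[15,6,27] → █
    (7,4)@(15, 9): e=[3,-18,63] → ·
    (5,5)@(11, 11): e=[29,18,1] → █
    (6,5)@(13, 11): e=[17,-6,37] → ·
    (5,6)@(11, 13): e=[31,6,11] → █
    (6,6)@(13, 13): e=[19,-18,47] → ·
    (5,7)@(11, 15): e=[33,-6,21] → ·
  covered (5 px):
    · · · · · · · ·
    · · · · · · · ·
    · · · · · · █ ·
    · · · · · · █ ·
    · · · · · · █ ·
    · · · · · █ · ·
    · · · · · █ · ·
    · · · · · · · ·
    · · · · · · · ·
T2:
  2·area = 92
  edge (4, 8)→(14, 6): d=(10,-2) top-left  bias=+0
  edge (14, 6)→(10, 16): d=(-4,10) right/bottom  bias=-1
  edge (10, 16)→(4, 8): d=(-6,-8) top-left  bias=+0
    (4,3)@(9, 7): e=[0,46,46] → █  [on edge]
    (5,3)@(11, 7): e=[4,26,62] → █
    (6,3)@(13, 7): e=[8,6,78] → █
    (7,3)@(15, 7): e=[12,-14,94] → ·
    (2,4)@(5, 9): e=[12,78,2] → █
    (3,4)@(7, 9): e=[16,58,18] → █
    (6,4)@(13, 9): e=[28,-2,66] → ·
    (2,5)@(5, 11): e=[32,70,-10] → ·
    (3,5)@(7, 11): e=[36,50,6] → █
    (6,5)@(13, 11): e=[48,-10,54] → ·
    (3,6)@(7, 13): e=[56,42,-6] → ·
    (4,6)@(9, 13): e=[60,22,10] → █
  covered (12 px):
    · · · · · · · ·
    · · · · · · · ·
    · · · · · · · ·
    · · · · █ █ █ ·
    · · █ █ █ █ · ·
    · · · █ █ █ · ·
    · · · · █ █ · ·
    · · · · · · · ·
    · · · · · · · ·
T3:
  2·area = 36
  edge (6, 12)→(0, 12): d=(-6,0) right/bottom  bias=-1
  edge (0, 12)→(14, 6): d=(14,-6) top-left  bias=+0
  edge (14, 6)→(6, 12): d=(-8,6) right/bottom  bias=-1
    (3,4)@(7, 9): e=[18,0,18] → █  [on edge]
    (4,4)@(9, 9): e=[18,12,6] → █
    (5,4)@(11, 9): e=[18,24,-6] → ·
    (1,5)@(3, 11): e=[6,4,26] → █
    (2,5)@(5, 11): e=[6,16,14] → █
    (4,5)@(9, 11): e=[6,40,-10] → ·
    (1,6)@(3, 13): e=[-6,32,10] → ·
    (2,6)@(5, 13): e=[-6,44,-2] → ·
    (3,6)@(7, 13): e=[-6,56,-14] → ·
  covered (5 px):
    · · · · · · · ·
    · · · · · · · ·
    · · · · · · · ·
    · · · · · · · ·
    · · · █ █ · · ·
    · █ █ █ · · · ·
    · · · · · · · ·
    · · · · · · · ·
    · · · · · · · ·

Z-buffer (winner per pixel, '.' = empty):
  . . . . . . . .
  . . . . . . 0 .
  . . . . . . 1 .
  . . . . 2 0 1 .
  . . 2 3 3 0 1 .
  . 3 3 3 0 1 . .
  . . . . 0 1 . .
  . . . . 0 . . .
  . . . . 0 . . .

Final: -1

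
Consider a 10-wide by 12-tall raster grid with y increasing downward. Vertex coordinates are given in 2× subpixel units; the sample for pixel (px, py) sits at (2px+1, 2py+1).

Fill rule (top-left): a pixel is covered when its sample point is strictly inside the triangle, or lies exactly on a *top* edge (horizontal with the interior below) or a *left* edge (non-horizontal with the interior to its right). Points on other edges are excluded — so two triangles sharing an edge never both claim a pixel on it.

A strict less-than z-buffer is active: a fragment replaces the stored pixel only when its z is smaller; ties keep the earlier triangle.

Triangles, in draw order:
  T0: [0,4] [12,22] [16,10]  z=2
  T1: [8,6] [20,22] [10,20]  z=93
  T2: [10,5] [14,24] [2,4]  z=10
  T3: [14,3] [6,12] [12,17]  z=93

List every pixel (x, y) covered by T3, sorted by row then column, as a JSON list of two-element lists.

T0:
  2·area = 216  (B↔C swapped to make it positive)
  edge (0, 4)→(16, 10): d=(16,6) right/bottom  bias=-1
  edge (16, 10)→(12, 22): d=(-4,12) right/bottom  bias=-1
  edge (12, 22)→(0, 4): d=(-12,-18) top-left  bias=+0
    (9,0)@(19, 1): e=[-162,0,378] → ·  [on edge]
    (0,2)@(1, 5): e=[10,200,6] → #
    (1,2)@(3, 5): e=[-2,176,42] → ·
    (0,3)@(1, 7): e=[42,192,-18] → ·
    (1,3)@(3, 7): e=[30,168,18] → #
    (2,3)@(5, 7): e=[18,144,54] → #
    (3,3)@(7, 7): e=[6,120,90] → #
    (4,3)@(9, 7): e=[-6,96,126] → ·
    (8,3)@(17, 7): e=[-54,0,270] → ·  [on edge]
    (1,4)@(3, 9): e=[62,160,-6] → ·
    (2,4)@(5, 9): e=[50,136,30] → #
    (4,4)@(9, 9): e=[26,88,102] → #
    (7,6)@(15, 13): e=[54,0,162] → ·  [on edge]
    (6,9)@(13, 19): e=[162,0,54] → ·  [on edge]
  covered (26 px):
    · · · · · · · · · ·
    · · · · · · · · · ·
    # · · · · · · · · ·
    · # # # · · · · · ·
    · · # # # # # · · ·
    · · # # # # # # · ·
    · · · # # # # · · ·
    · · · · # # # · · ·
    · · · · # # # · · ·
    · · · · · # · · · ·
    · · · · · · · · · ·
    · · · · · · · · · ·
T1:
  2·area = 136
  edge (8, 6)→(20, 22): d=(12,16) right/bottom  bias=-1
  edge (20, 22)→(10, 20): d=(-10,-2) top-left  bias=+0
  edge (10, 20)→(8, 6): d=(-2,-14) top-left  bias=+0
    (4,4)@(9, 9): e=[20,108,8] → #
    (5,4)@(11, 9): e=[-12,112,36] → ·
    (4,5)@(9, 11): e=[44,88,4] → #
    (5,5)@(11, 11): e=[12,92,32] → #
    (6,5)@(13, 11): e=[-20,96,60] → ·
    (4,6)@(9, 13): e=[68,68,0] → #  [on edge]
    (6,6)@(13, 13): e=[4,76,56] → #
    (7,6)@(15, 13): e=[-28,80,84] → ·
    (4,7)@(9, 15): e=[92,48,-4] → ·
    (5,7)@(11, 15): e=[60,52,24] → #
    (7,7)@(15, 15): e=[-4,60,80] → ·
    (5,8)@(11, 17): e=[84,32,20] → #
    (2,9)@(5, 19): e=[204,0,-68] → ·  [on edge]
    (7,10)@(15, 21): e=[68,0,68] → #  [on edge]
  covered (18 px):
    · · · · · · · · · ·
    · · · · · · · · · ·
    · · · · · · · · · ·
    · · · · · · · · · ·
    · · · · # · · · · ·
    · · · · # # · · · ·
    · · · · # # # · · ·
    · · · · · # # · · ·
    · · · · · # # # · ·
    · · · · · # # # # ·
    · · · · · · · # # #
    · · · · · · · · · ·
T2:
  2·area = 148
  edge (10, 5)→(14, 24): d=(4,19) right/bottom  bias=-1
  edge (14, 24)→(2, 4): d=(-12,-20) top-left  bias=+0
  edge (2, 4)→(10, 5): d=(8,1) right/bottom  bias=-1
    (1,2)@(3, 5): e=[133,8,7] → #
    (2,2)@(5, 5): e=[95,48,5] → #
    (3,2)@(7, 5): e=[57,88,3] → #
    (4,2)@(9, 5): e=[19,128,1] → #
    (5,2)@(11, 5): e=[-19,168,-1] → ·
    (1,3)@(3, 7): e=[141,-16,23] → ·
    (2,3)@(5, 7): e=[103,24,21] → #
    (5,3)@(11, 7): e=[-11,144,15] → ·
    (2,4)@(5, 9): e=[111,0,37] → #  [on edge]
    (5,4)@(11, 9): e=[-3,120,31] → ·
    (2,5)@(5, 11): e=[119,-24,53] → ·
    (3,5)@(7, 11): e=[81,16,51] → #
    (5,9)@(11, 19): e=[37,0,111] → #  [on edge]
  covered (20 px):
    · · · · · · · · · ·
    · · · · · · · · · ·
    · # # # # · · · · ·
    · · # # # · · · · ·
    · · # # # · · · · ·
    · · · # # # · · · ·
    · · · · # # · · · ·
    · · · · # # · · · ·
    · · · · · # · · · ·
    · · · · · # · · · ·
    · · · · · · # · · ·
    · · · · · · · · · ·
T3:
  2·area = 94  (B↔C swapped to make it positive)
  edge (14, 3)→(12, 17): d=(-2,14) right/bottom  bias=-1
  edge (12, 17)→(6, 12): d=(-6,-5) top-left  bias=+0
  edge (6, 12)→(14, 3): d=(8,-9) top-left  bias=+0
    (6,2)@(13, 5): e=[10,77,7] → #
    (7,2)@(15, 5): e=[-18,87,25] → ·
    (5,3)@(11, 7): e=[34,55,5] → #
    (7,3)@(15, 7): e=[-22,75,41] → ·
    (4,4)@(9, 9): e=[58,33,3] → #
    (7,4)@(15, 9): e=[-26,63,57] → ·
    (3,5)@(7, 11): e=[82,11,1] → #
    (6,5)@(13, 11): e=[-2,41,55] → ·
    (3,6)@(7, 13): e=[78,-1,17] → ·
    (4,6)@(9, 13): e=[50,9,35] → #
    (6,6)@(13, 13): e=[-6,29,71] → ·
    (4,7)@(9, 15): e=[46,-3,51] → ·
  covered (12 px):
    · · · · · · · · · ·
    · · · · · · · · · ·
    · · · · · · # · · ·
    · · · · · # # · · ·
    · · · · # # # · · ·
    · · · # # # · · · ·
    · · · · # # · · · ·
    · · · · · # · · · ·
    · · · · · · · · · ·
    · · · · · · · · · ·
    · · · · · · · · · ·
    · · · · · · · · · ·

Final: [[6,2],[5,3],[6,3],[4,4],[5,4],[6,4],[3,5],[4,5],[5,5],[4,6],[5,6],[5,7]]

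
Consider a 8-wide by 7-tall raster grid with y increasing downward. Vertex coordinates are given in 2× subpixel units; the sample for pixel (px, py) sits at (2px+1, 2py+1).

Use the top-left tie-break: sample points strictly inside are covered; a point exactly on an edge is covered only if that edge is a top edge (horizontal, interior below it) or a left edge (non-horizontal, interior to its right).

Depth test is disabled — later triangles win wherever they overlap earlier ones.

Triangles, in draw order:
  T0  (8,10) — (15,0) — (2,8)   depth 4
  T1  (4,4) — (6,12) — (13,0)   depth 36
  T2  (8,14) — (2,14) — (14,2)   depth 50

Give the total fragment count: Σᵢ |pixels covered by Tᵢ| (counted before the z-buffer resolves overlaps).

T0:
  2·area = 74  (B↔C swapped to make it positive)
  edge (8, 10)→(2, 8): d=(-6,-2) top-left  bias=+0
  edge (2, 8)→(15, 0): d=(13,-8) top-left  bias=+0
  edge (15, 0)→(8, 10): d=(-7,10) right/bottom  bias=-1
    (5,1)@(11, 3): e=[48,7,19] → X
    (6,1)@(13, 3): e=[52,23,-1] → .
    (3,2)@(7, 5): e=[28,1,45] → X
    (4,2)@(9, 5): e=[32,17,25] → X
    (6,2)@(13, 5): e=[40,49,-15] → .
    (2,3)@(5, 7): e=[12,11,51] → X
    (5,3)@(11, 7): e=[24,59,-9] → .
    (2,4)@(5, 9): e=[0,37,37] → X  [on edge]
    (4,4)@(9, 9): e=[8,69,-3] → .
    (2,5)@(5, 11): e=[-12,63,23] → .
    (3,5)@(7, 11): e=[-8,79,3] → .
    (5,5)@(11, 11): e=[0,111,-37] → .  [on edge]
  covered (9 px):
    . . . . . . . .
    . . . . . X . .
    . . . X X X . .
    . . X X X . . .
    . . X X . . . .
    . . . . . . . .
    . . . . . . . .
T1:
  2·area = 80  (B↔C swapped to make it positive)
  edge (4, 4)→(13, 0): d=(9,-4) top-left  bias=+0
  edge (13, 0)→(6, 12): d=(-7,12) right/bottom  bias=-1
  edge (6, 12)→(4, 4): d=(-2,-8) top-left  bias=+0
    (5,0)@(11, 1): e=[1,17,62] → X
    (6,0)@(13, 1): e=[9,-7,78] → .
    (3,1)@(7, 3): e=[3,51,26] → X
    (4,1)@(9, 3): e=[11,27,42] → X
    (6,1)@(13, 3): e=[27,-21,74] → .
    (2,2)@(5, 5): e=[13,61,6] → X
    (5,2)@(11, 5): e=[37,-11,54] → .
    (2,3)@(5, 7): e=[31,47,2] → X
    (4,3)@(9, 7): e=[47,-1,34] → .
    (2,4)@(5, 9): e=[49,33,-2] → .
    (3,4)@(7, 9): e=[57,9,14] → X
    (4,4)@(9, 9): e=[65,-15,30] → .
  covered (10 px):
    . . . . . X . .
    . . . X X X . .
    . . X X X . . .
    . . X X . . . .
    . . . X . . . .
    . . . . . . . .
    . . . . . . . .
T2:
  2·area = 72
  edge (8, 14)→(2, 14): d=(-6,0) right/bottom  bias=-1
  edge (2, 14)→(14, 2): d=(12,-12) top-left  bias=+0
  edge (14, 2)→(8, 14): d=(-6,12) right/bottom  bias=-1
    (7,0)@(15, 1): e=[78,0,-6] → .  [on edge]
    (6,1)@(13, 3): e=[66,0,6] → X  [on edge]
    (7,1)@(15, 3): e=[66,24,-18] → .
    (5,2)@(11, 5): e=[54,0,18] → X  [on edge]
    (6,2)@(13, 5): e=[54,24,-6] → .
    (4,3)@(9, 7): e=[42,0,30] → X  [on edge]
    (6,3)@(13, 7): e=[42,48,-18] → .
    (3,4)@(7, 9): e=[30,0,42] → X  [on edge]
    (5,4)@(11, 9): e=[30,48,-6] → .
    (2,5)@(5, 11): e=[18,0,54] → X  [on edge]
    (5,5)@(11, 11): e=[18,72,-18] → .
    (1,6)@(3, 13): e=[6,0,66] → X  [on edge]
  covered (12 px):
    . . . . . . . .
    . . . . . . X .
    . . . . . X . .
    . . . . X X . .
    . . . X X . . .
    . . X X X . . .
    . X X X . . . .

Result: 31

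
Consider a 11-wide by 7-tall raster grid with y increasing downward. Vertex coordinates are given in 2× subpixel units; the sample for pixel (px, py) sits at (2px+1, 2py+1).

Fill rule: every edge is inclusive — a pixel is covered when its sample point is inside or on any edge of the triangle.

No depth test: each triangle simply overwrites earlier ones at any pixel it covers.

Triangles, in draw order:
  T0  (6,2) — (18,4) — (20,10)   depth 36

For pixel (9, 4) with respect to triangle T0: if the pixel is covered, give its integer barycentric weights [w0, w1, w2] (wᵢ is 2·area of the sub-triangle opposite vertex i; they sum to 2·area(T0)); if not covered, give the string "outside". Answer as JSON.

T0:
  2·area = 68
  edge (6, 2)→(18, 4): d=(12,2) inclusive
  edge (18, 4)→(20, 10): d=(2,6) inclusive
  edge (20, 10)→(6, 2): d=(-14,-8) inclusive
    (8,0)@(17, 1): e=[-34,0,102] → ·  [on edge]
    (4,1)@(9, 3): e=[6,52,10] → #
    (5,1)@(11, 3): e=[2,40,26] → #
    (6,1)@(13, 3): e=[-2,28,42] → ·
    (4,2)@(9, 5): e=[30,56,-18] → ·
    (5,2)@(11, 5): e=[26,44,-2] → ·
    (6,2)@(13, 5): e=[22,32,14] → #
    (7,2)@(15, 5): e=[18,20,30] → #
    (8,2)@(17, 5): e=[14,8,46] → #
    (9,2)@(19, 5): e=[10,-4,62] → ·
    (6,3)@(13, 7): e=[46,36,-14] → ·
    (7,3)@(15, 7): e=[42,24,2] → #
    (9,3)@(19, 7): e=[34,0,34] → #  [on edge]
    (10,6)@(21, 13): e=[102,0,-34] → ·  [on edge]
  covered (9 px):
    · · · · · · · · · · ·
    · · · · # # · · · · ·
    · · · · · · # # # · ·
    · · · · · · · # # # ·
    · · · · · · · · · # ·
    · · · · · · · · · · ·
    · · · · · · · · · · ·

Answer: [4,6,58]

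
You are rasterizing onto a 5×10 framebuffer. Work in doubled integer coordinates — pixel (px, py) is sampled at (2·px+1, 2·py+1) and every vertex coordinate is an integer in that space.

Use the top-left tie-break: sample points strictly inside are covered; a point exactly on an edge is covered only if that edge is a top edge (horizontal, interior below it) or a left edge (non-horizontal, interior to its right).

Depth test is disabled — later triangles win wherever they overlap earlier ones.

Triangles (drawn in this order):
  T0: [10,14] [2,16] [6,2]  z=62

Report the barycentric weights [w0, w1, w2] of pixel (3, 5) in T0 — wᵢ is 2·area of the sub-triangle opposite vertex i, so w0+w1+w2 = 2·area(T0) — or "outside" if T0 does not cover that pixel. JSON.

T0:
  2·area = 104
  edge (10, 14)→(2, 16): d=(-8,2) right/bottom  bias=-1
  edge (2, 16)→(6, 2): d=(4,-14) top-left  bias=+0
  edge (6, 2)→(10, 14): d=(4,12) right/bottom  bias=-1
    (3,2)@(7, 5): e=[78,26,0] → ·  [on edge]
    (2,3)@(5, 7): e=[66,6,32] → #
    (3,3)@(7, 7): e=[62,34,8] → #
    (4,3)@(9, 7): e=[58,62,-16] → ·
    (2,4)@(5, 9): e=[50,14,40] → #
    (4,4)@(9, 9): e=[42,70,-8] → ·
    (2,5)@(5, 11): e=[34,22,48] → #
    (4,5)@(9, 11): e=[26,78,0] → ·  [on edge]
    (1,6)@(3, 13): e=[22,2,80] → #
    (4,6)@(9, 13): e=[10,86,8] → #
    (1,7)@(3, 15): e=[6,10,88] → #
    (3,7)@(7, 15): e=[-2,66,40] → ·
  covered (12 px):
    · · · · ·
    · · · · ·
    · · · · ·
    · · # # ·
    · · # # ·
    · · # # ·
    · # # # #
    · # # · ·
    · · · · ·
    · · · · ·

Final: [50,24,30]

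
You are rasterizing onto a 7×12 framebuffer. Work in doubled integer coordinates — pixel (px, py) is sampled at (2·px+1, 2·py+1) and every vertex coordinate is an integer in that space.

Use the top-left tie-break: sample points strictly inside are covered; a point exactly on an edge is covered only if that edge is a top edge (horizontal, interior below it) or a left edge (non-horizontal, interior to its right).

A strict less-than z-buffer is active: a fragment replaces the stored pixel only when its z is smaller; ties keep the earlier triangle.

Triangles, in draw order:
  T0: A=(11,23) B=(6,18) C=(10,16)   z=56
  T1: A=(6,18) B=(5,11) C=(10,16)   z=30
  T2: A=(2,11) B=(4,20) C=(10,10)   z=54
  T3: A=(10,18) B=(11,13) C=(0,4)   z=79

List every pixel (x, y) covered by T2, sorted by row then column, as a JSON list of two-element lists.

T0:
  2·area = 30
  edge (11, 23)→(6, 18): d=(-5,-5) top-left  bias=+0
  edge (6, 18)→(10, 16): d=(4,-2) top-left  bias=+0
  edge (10, 16)→(11, 23): d=(1,7) right/bottom  bias=-1
    (4,4)@(9, 9): e=[60,-30,0] → .  [on edge]
    (0,6)@(1, 13): e=[0,-30,60] → .  [on edge]
    (1,7)@(3, 15): e=[0,-18,48] → .  [on edge]
    (2,8)@(5, 17): e=[0,-6,36] → .  [on edge]
    (4,8)@(9, 17): e=[20,2,8] → X
    (5,8)@(11, 17): e=[30,6,-6] → .
    (3,9)@(7, 19): e=[0,6,24] → X  [on edge]
    (5,9)@(11, 19): e=[20,14,-4] → .
    (3,10)@(7, 21): e=[-10,14,26] → .
    (4,10)@(9, 21): e=[0,18,12] → X  [on edge]
    (5,10)@(11, 21): e=[10,22,-2] → .
    (4,11)@(9, 23): e=[-10,26,14] → .
    (5,11)@(11, 23): e=[0,30,0] → .  [on edge]
  covered (4 px):
    . . . . . . .
    . . . . . . .
    . . . . . . .
    . . . . . . .
    . . . . . . .
    . . . . . . .
    . . . . . . .
    . . . . . . .
    . . . . X . .
    . . . X X . .
    . . . . X . .
    . . . . . . .
T1:
  2·area = 30
  edge (6, 18)→(5, 11): d=(-1,-7) top-left  bias=+0
  edge (5, 11)→(10, 16): d=(5,5) right/bottom  bias=-1
  edge (10, 16)→(6, 18): d=(-4,2) right/bottom  bias=-1
    (0,3)@(1, 7): e=[-24,0,54] → .  [on edge]
    (1,4)@(3, 9): e=[-12,0,42] → .  [on edge]
    (2,5)@(5, 11): e=[0,0,30] → .  [on edge]
    (3,6)@(7, 13): e=[12,0,18] → .  [on edge]
    (3,7)@(7, 15): e=[10,10,10] → X
    (4,7)@(9, 15): e=[24,0,6] → .  [on edge]
    (3,8)@(7, 17): e=[8,20,2] → X
    (4,8)@(9, 17): e=[22,10,-2] → .
    (5,8)@(11, 17): e=[36,0,-6] → .  [on edge]
    (3,9)@(7, 19): e=[6,30,-6] → .
    (6,9)@(13, 19): e=[48,0,-18] → .  [on edge]
  covered (2 px):
    . . . . . . .
    . . . . . . .
    . . . . . . .
    . . . . . . .
    . . . . . . .
    . . . . . . .
    . . . . . . .
    . . . X . . .
    . . . X . . .
    . . . . . . .
    . . . . . . .
    . . . . . . .
T2:
  2·area = 74  (B↔C swapped to make it positive)
  edge (2, 11)→(10, 10): d=(8,-1) top-left  bias=+0
  edge (10, 10)→(4, 20): d=(-6,10) right/bottom  bias=-1
  edge (4, 20)→(2, 11): d=(-2,-9) top-left  bias=+0
    (6,2)@(13, 5): e=[-37,0,111] → .  [on edge]
    (1,5)@(3, 11): e=[1,64,9] → X
    (2,5)@(5, 11): e=[3,44,27] → X
    (3,5)@(7, 11): e=[5,24,45] → X
    (4,5)@(9, 11): e=[7,4,63] → X
    (5,5)@(11, 11): e=[9,-16,81] → .
    (1,6)@(3, 13): e=[17,52,5] → X
    (4,6)@(9, 13): e=[23,-8,59] → .
    (1,7)@(3, 15): e=[33,40,1] → X
    (3,7)@(7, 15): e=[37,0,37] → .  [on edge]
    (1,8)@(3, 17): e=[49,28,-3] → .
    (2,8)@(5, 17): e=[51,8,15] → X
  covered (10 px):
    . . . . . . .
    . . . . . . .
    . . . . . . .
    . . . . . . .
    . . . . . . .
    . X X X X . .
    . X X X . . .
    . X X . . . .
    . . X . . . .
    . . . . . . .
    . . . . . . .
    . . . . . . .
T3:
  2·area = 64  (B↔C swapped to make it positive)
  edge (10, 18)→(0, 4): d=(-10,-14) top-left  bias=+0
  edge (0, 4)→(11, 13): d=(11,9) right/bottom  bias=-1
  edge (11, 13)→(10, 18): d=(-1,5) right/bottom  bias=-1
    (6,1)@(13, 3): e=[192,-128,0] → .  [on edge]
    (0,2)@(1, 5): e=[4,2,58] → X
    (1,2)@(3, 5): e=[32,-16,48] → .
    (0,3)@(1, 7): e=[-16,24,56] → .
    (1,3)@(3, 7): e=[12,6,46] → X
    (2,3)@(5, 7): e=[40,-12,36] → .
    (1,4)@(3, 9): e=[-8,28,44] → .
    (2,4)@(5, 9): e=[20,10,34] → X
    (3,4)@(7, 9): e=[48,-8,24] → .
    (2,5)@(5, 11): e=[0,32,32] → X  [on edge]
    (3,5)@(7, 11): e=[28,14,22] → X
    (4,5)@(9, 11): e=[56,-4,12] → .
    (5,6)@(11, 13): e=[64,0,0] → .  [on edge]
    (4,11)@(9, 23): e=[-64,128,0] → .  [on edge]
  covered (8 px):
    . . . . . . .
    . . . . . . .
    X . . . . . .
    . X . . . . .
    . . X . . . .
    . . X X . . .
    . . . X X . .
    . . . . X . .
    . . . . . . .
    . . . . . . .
    . . . . . . .
    . . . . . . .

Final: [[1,5],[2,5],[3,5],[4,5],[1,6],[2,6],[3,6],[1,7],[2,7],[2,8]]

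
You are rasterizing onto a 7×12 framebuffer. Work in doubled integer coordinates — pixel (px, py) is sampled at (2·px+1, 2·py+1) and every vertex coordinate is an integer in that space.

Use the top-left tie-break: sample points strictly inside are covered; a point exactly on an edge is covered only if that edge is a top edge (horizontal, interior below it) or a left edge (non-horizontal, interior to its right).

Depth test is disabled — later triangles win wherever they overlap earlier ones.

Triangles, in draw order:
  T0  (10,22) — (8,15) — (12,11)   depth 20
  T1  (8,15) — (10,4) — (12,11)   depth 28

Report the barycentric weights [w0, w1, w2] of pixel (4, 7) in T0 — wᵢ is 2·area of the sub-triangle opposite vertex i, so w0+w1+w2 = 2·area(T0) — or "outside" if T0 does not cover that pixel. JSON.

T0:
  2·area = 36
  edge (10, 22)→(8, 15): d=(-2,-7) top-left  bias=+0
  edge (8, 15)→(12, 11): d=(4,-4) top-left  bias=+0
  edge (12, 11)→(10, 22): d=(-2,11) right/bottom  bias=-1
    (5,6)@(11, 13): e=[25,4,7] → X
    (6,6)@(13, 13): e=[39,12,-15] → .
    (4,7)@(9, 15): e=[7,4,25] → X
    (6,7)@(13, 15): e=[35,20,-19] → .
    (4,8)@(9, 17): e=[3,12,21] → X
    (5,8)@(11, 17): e=[17,20,-1] → .
    (4,9)@(9, 19): e=[-1,20,17] → .
  covered (4 px):
    . . . . . . .
    . . . . . . .
    . . . . . . .
    . . . . . . .
    . . . . . . .
    . . . . . . .
    . . . . . X .
    . . . . X X .
    . . . . X . .
    . . . . . . .
    . . . . . . .
    . . . . . . .
T1:
  2·area = 36
  edge (8, 15)→(10, 4): d=(2,-11) top-left  bias=+0
  edge (10, 4)→(12, 11): d=(2,7) right/bottom  bias=-1
  edge (12, 11)→(8, 15): d=(-4,4) right/bottom  bias=-1
    (5,4)@(11, 9): e=[21,3,12] → X
    (6,4)@(13, 9): e=[43,-11,4] → .
    (4,5)@(9, 11): e=[3,21,12] → X
    (6,5)@(13, 11): e=[47,-7,-4] → .
    (4,6)@(9, 13): e=[7,25,4] → X
    (5,6)@(11, 13): e=[29,11,-4] → .
    (4,7)@(9, 15): e=[11,29,-4] → .
  covered (4 px):
    . . . . . . .
    . . . . . . .
    . . . . . . .
    . . . . . . .
    . . . . . X .
    . . . . X X .
    . . . . X . .
    . . . . . . .
    . . . . . . .
    . . . . . . .
    . . . . . . .
    . . . . . . .

Final: [4,25,7]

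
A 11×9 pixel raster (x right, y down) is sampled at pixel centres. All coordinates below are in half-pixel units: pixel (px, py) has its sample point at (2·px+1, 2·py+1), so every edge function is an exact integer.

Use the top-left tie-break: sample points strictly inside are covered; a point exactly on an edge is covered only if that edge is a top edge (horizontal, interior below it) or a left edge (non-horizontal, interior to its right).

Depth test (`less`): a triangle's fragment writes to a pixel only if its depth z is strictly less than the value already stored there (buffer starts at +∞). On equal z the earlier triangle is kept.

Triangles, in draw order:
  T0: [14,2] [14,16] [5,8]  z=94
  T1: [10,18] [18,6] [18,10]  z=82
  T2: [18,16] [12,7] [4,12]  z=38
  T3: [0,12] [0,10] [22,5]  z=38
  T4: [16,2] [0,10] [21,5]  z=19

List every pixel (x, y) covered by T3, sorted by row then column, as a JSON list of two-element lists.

T0:
  2·area = 126
  edge (14, 2)→(14, 16): d=(0,14) right/bottom  bias=-1
  edge (14, 16)→(5, 8): d=(-9,-8) top-left  bias=+0
  edge (5, 8)→(14, 2): d=(9,-6) top-left  bias=+0
    (6,1)@(13, 3): e=[14,109,3] → #
    (7,1)@(15, 3): e=[-14,125,15] → ·
    (5,2)@(11, 5): e=[42,75,9] → #
    (7,2)@(15, 5): e=[-14,107,33] → ·
    (3,3)@(7, 7): e=[98,25,3] → #
    (4,3)@(9, 7): e=[70,41,15] → #
    (7,3)@(15, 7): e=[-14,89,51] → ·
    (3,4)@(7, 9): e=[98,7,21] → #
    (7,4)@(15, 9): e=[-14,71,69] → ·
    (3,5)@(7, 11): e=[98,-11,39] → ·
    (4,5)@(9, 11): e=[70,5,51] → #
    (7,5)@(15, 11): e=[-14,53,87] → ·
  covered (17 px):
    · · · · · · · · · · ·
    · · · · · · # · · · ·
    · · · · · # # · · · ·
    · · · # # # # · · · ·
    · · · # # # # · · · ·
    · · · · # # # · · · ·
    · · · · · # # · · · ·
    · · · · · · # · · · ·
    · · · · · · · · · · ·
T1:
  2·area = 32
  edge (10, 18)→(18, 6): d=(8,-12) top-left  bias=+0
  edge (18, 6)→(18, 10): d=(0,4) right/bottom  bias=-1
  edge (18, 10)→(10, 18): d=(-8,8) right/bottom  bias=-1
    (10,3)@(21, 7): e=[44,-12,0] → ·  [on edge]
    (8,4)@(17, 9): e=[12,4,16] → #
    (9,4)@(19, 9): e=[36,-4,0] → ·  [on edge]
    (7,5)@(15, 11): e=[4,12,16] → #
    (8,5)@(17, 11): e=[28,4,0] → ·  [on edge]
    (7,6)@(15, 13): e=[20,12,0] → ·  [on edge]
    (6,7)@(13, 15): e=[12,20,0] → ·  [on edge]
    (5,8)@(11, 17): e=[4,28,0] → ·  [on edge]
  covered (2 px):
    · · · · · · · · · · ·
    · · · · · · · · · · ·
    · · · · · · · · · · ·
    · · · · · · · · · · ·
    · · · · · · · · # · ·
    · · · · · · · # · · ·
    · · · · · · · · · · ·
    · · · · · · · · · · ·
    · · · · · · · · · · ·
T2:
  2·area = 102  (B↔C swapped to make it positive)
  edge (18, 16)→(4, 12): d=(-14,-4) top-left  bias=+0
  edge (4, 12)→(12, 7): d=(8,-5) top-left  bias=+0
  edge (12, 7)→(18, 16): d=(6,9) right/bottom  bias=-1
    (4,4)@(9, 9): e=[62,1,39] → #
    (5,4)@(11, 9): e=[70,11,21] → #
    (6,4)@(13, 9): e=[78,21,3] → #
    (7,4)@(15, 9): e=[86,31,-15] → ·
    (3,5)@(7, 11): e=[26,7,69] → #
    (7,5)@(15, 11): e=[58,47,-3] → ·
    (3,6)@(7, 13): e=[-2,23,81] → ·
    (4,6)@(9, 13): e=[6,33,63] → #
    (7,6)@(15, 13): e=[30,63,9] → #
    (8,6)@(17, 13): e=[38,73,-9] → ·
    (4,7)@(9, 15): e=[-22,49,75] → ·
    (5,7)@(11, 15): e=[-14,59,57] → ·
  covered (13 px):
    · · · · · · · · · · ·
    · · · · · · · · · · ·
    · · · · · · · · · · ·
    · · · · · · · · · · ·
    · · · · # # # · · · ·
    · · · # # # # · · · ·
    · · · · # # # # · · ·
    · · · · · · · # # · ·
    · · · · · · · · · · ·
T3:
  2·area = 44
  edge (0, 12)→(0, 10): d=(0,-2) top-left  bias=+0
  edge (0, 10)→(22, 5): d=(22,-5) top-left  bias=+0
  edge (22, 5)→(0, 12): d=(-22,7) right/bottom  bias=-1
    (7,3)@(15, 7): e=[30,9,5] → #
    (8,3)@(17, 7): e=[34,19,-9] → ·
    (2,4)@(5, 9): e=[10,3,31] → #
    (3,4)@(7, 9): e=[14,13,17] → #
    (4,4)@(9, 9): e=[18,23,3] → #
    (5,4)@(11, 9): e=[22,33,-11] → ·
    (7,4)@(15, 9): e=[30,53,-39] → ·
    (0,5)@(1, 11): e=[2,27,15] → #
    (1,5)@(3, 11): e=[6,37,1] → #
    (2,5)@(5, 11): e=[10,47,-13] → ·
    (3,5)@(7, 11): e=[14,57,-27] → ·
    (4,5)@(9, 11): e=[18,67,-41] → ·
  covered (6 px):
    · · · · · · · · · · ·
    · · · · · · · · · · ·
    · · · · · · · · · · ·
    · · · · · · · # · · ·
    · · # # # · · · · · ·
    # # · · · · · · · · ·
    · · · · · · · · · · ·
    · · · · · · · · · · ·
    · · · · · · · · · · ·
T4:
  2·area = 88  (B↔C swapped to make it positive)
  edge (16, 2)→(21, 5): d=(5,3) right/bottom  bias=-1
  edge (21, 5)→(0, 10): d=(-21,5) right/bottom  bias=-1
  edge (0, 10)→(16, 2): d=(16,-8) top-left  bias=+0
    (7,1)@(15, 3): e=[8,72,8] → #
    (8,1)@(17, 3): e=[2,62,24] → #
    (9,1)@(19, 3): e=[-4,52,40] → ·
    (5,2)@(11, 5): e=[30,50,8] → #
    (6,2)@(13, 5): e=[24,40,24] → #
    (9,2)@(19, 5): e=[6,10,72] → #
    (10,2)@(21, 5): e=[0,0,88] → ·  [on edge]
    (3,3)@(7, 7): e=[52,28,8] → #
    (4,3)@(9, 7): e=[46,18,24] → #
    (6,3)@(13, 7): e=[34,-2,56] → ·
    (7,3)@(15, 7): e=[28,-12,72] → ·
    (8,3)@(17, 7): e=[22,-22,88] → ·
  covered (11 px):
    · · · · · · · · · · ·
    · · · · · · · # # · ·
    · · · · · # # # # # ·
    · · · # # # · · · · ·
    · # · · · · · · · · ·
    · · · · · · · · · · ·
    · · · · · · · · · · ·
    · · · · · · · · · · ·
    · · · · · · · · · · ·

Result: [[7,3],[2,4],[3,4],[4,4],[0,5],[1,5]]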